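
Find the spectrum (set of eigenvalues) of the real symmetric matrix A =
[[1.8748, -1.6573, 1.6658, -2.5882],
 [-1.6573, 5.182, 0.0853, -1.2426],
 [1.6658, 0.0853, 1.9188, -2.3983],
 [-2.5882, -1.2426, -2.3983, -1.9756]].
sigma(A) ≈ {-4, 0, 5, 6}

A is real symmetric, so its spectrum consists of real eigenvalues. Expanding the characteristic polynomial of the displayed matrix gives
  det(λ I - A) = p(λ) = λ^4 + (-7)λ^3 + (-14)λ^2 + (120)λ + (-0.0026).
Solving p(λ) = 0 yields eigenvalues ≈ -4, 0, 5, 6. (A is shown rounded to 4 decimals, so these recover the underlying integer eigenvalues to within that precision.)
Verification: the trace of A = 7 equals the sum of eigenvalues 7, and det(A) ≈ -0.0026 matches the eigenvalue product 0.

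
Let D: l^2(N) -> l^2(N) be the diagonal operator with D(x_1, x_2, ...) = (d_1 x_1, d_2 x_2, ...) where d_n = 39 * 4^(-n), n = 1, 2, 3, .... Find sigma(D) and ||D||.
sigma(D) = {39 * 4^(-n) : n ≥ 1} ∪ {0}; ||D|| = 39/4

A bounded diagonal operator on l^2 with diagonal entries d_n has spectrum equal to the closure of {d_n : n ≥ 1}: every d_n is an eigenvalue (with eigenvector e_n), so {d_n} ⊂ sigma(D); the spectrum is closed, so its closure is too; and for lambda not in the closure, (D - lambda I) has bounded inverse (the diagonal entries 1/(d_n - lambda) are bounded). For our sequence d_n = 39 * 4^(-n), n = 1, 2, 3, ...:
  - {d_n} = {39 * 4^(-n) : n ≥ 1}; the only limit point is 0
  - closure = {39 * 4^(-n) : n ≥ 1} ∪ {0}
For the norm: a diagonal operator has ||D|| = sup_n |d_n|. Here d_n = 39 * 4^(-n) is positive and decreasing, so sup_n |d_n| = d_1 = 39/4. So ||D|| = 39/4.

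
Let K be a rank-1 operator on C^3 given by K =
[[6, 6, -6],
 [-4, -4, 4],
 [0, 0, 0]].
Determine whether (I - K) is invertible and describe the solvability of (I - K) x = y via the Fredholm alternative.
(I - K) is invertible (det(I - K) = -1 ≠ 0), so for every y in C^3 the equation (I - K) x = y has a unique solution.

K has rank 1, so it is an outer product K = u v^T: every row of K is a multiple of one row vector. Reading off the entries, u = (3, -2, 0) and v = (2, 2, -2) (row i of K equals u_i·v^T). A rank-one matrix u v^T satisfies K u = u (v·u) and kills the (2)-dimensional subspace v^⊥, so its characteristic polynomial is lambda^2 (lambda - v·u) with v·u = tr K = 2. Hence the eigenvalues of I - K are 1 (multiplicity 2) and 1 - (2) = -1, so det(I - K) = -1. (Direct check: I - K =
[[-5, -6, 6],
 [4, 5, -4],
 [0, 0, 1]]
has determinant -1.) The finite-dimensional Fredholm alternative says: either (I - K) is invertible, or ker(I - K) ≠ {0} and then range(I - K) = ker((I - K)^*)^⊥, with dim ker(I - K) = dim ker((I - K)^*). Since det(I - K) ≠ 0, 1 is not an eigenvalue of K and ker(I - K) = {0}, so we are in the first case: for every y there is a unique x = (I - K)^(-1) y. Explicitly, by the Sherman–Morrison formula, (I - u v^T)^(-1) = I + u v^T/(1 - v·u), i.e. (I - K)^(-1) = I - K.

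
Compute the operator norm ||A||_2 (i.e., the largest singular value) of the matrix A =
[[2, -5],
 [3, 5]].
||A||_2 = sqrt((63 + sqrt(1469))/2) ≈ 7.1178 (= sqrt(largest eigenvalue of A^T A))

||A||_2 = sigma_max(A) = sqrt(lambda_max(A^T A)). Form the symmetric matrix M = A^T A =
[[13, 5],
 [5, 50]].
Its characteristic polynomial (trace, determinant of M give the coefficients) is
  p(λ) = det(λ I - M) = λ^2 - 63λ + 625.
For λ^2 - 63λ + 625 the discriminant is 1469. It is nonnegative but not a perfect square, so the roots are real and irrational: λ = (63 ± sqrt(1469))/2 ≈ 50.6638, 12.3362.
So the eigenvalues of A^T A are ≈ 12.3362, 50.6638 (all ≥ 0, as they must be for A^T A). The largest is λ_max = (63 + sqrt(1469))/2 ≈ 50.6638, hence ||A||_2 = sqrt(λ_max) = sqrt((63 + sqrt(1469))/2) ≈ 7.1178.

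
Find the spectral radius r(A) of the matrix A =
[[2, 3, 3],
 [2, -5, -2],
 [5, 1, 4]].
r(A) ≈ 6.819

The eigenvalues of A are the roots of its characteristic polynomial. With M = A (coefficients from the trace, the sum of principal 2x2 minors, and det A):
  p(λ) = det(λ I - M) = λ^3 - λ^2 - 41λ + 9.
No integer candidate from the rational root theorem (±divisors of 9) is a root, so the roots are irrational. The cubic discriminant is Δ = 281856 > 0, so there are three distinct real roots. p(-7) = -96 and p(-6) = 3 have opposite signs, so a root lies in (-7, -6); Newton's method refines it to λ ≈ -6.0376. p(0) = 9 and p(1) = -32 have opposite signs, so a root lies in (0, 1); Newton's method refines it to λ ≈ 0.2186. p(6) = -57 and p(7) = 16 have opposite signs, so a root lies in (6, 7); Newton's method refines it to λ ≈ 6.819. Check (Vieta): the three roots sum to 1, matching tr M = 1.
Thus the eigenvalues (to 4 decimals) are -6.0376 (modulus 6.0376); 0.2186 (modulus 0.2186); 6.819 (modulus 6.819). The spectral radius is the largest modulus: r(A) ≈ 6.819. (Cross-check: r(A) ≤ ||A||_2 ≈ 8.0005; equality holds whenever A is normal, though it can also hold for some non-normal A.)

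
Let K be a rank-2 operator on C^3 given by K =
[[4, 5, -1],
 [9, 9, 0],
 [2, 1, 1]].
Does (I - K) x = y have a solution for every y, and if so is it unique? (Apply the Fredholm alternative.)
(I - K) is invertible (det(I - K) = -7 ≠ 0), so for every y in C^3 the equation (I - K) x = y has a unique solution.

K has rank 2 and factors as K = U V^T = u1 v1^T + u2 v2^T with u1 = (-1, -3, -1), v1 = (-2, -1, -1), u2 = (2, 3, 0), v2 = (1, 2, -1) (multiplying out reproduces the displayed K). The nonzero eigenvalues of U V^T coincide with those of the 2 x 2 matrix G = V^T U = [[v1·u1, v1·u2], [v2·u1, v2·u2]] = [[6, -7], [-6, 8]], and by the Sylvester determinant identity det(I_3 - U V^T) = det(I_2 - V^T U) = det([[-5, 7], [6, -7]]) = (-5)(-7) - (7)(6) = -7. (Direct check: I - K =
[[-3, -5, 1],
 [-9, -8, 0],
 [-2, -1, 0]]
has determinant -7.) The finite-dimensional Fredholm alternative says: either (I - K) is invertible, or ker(I - K) ≠ {0} and then range(I - K) = ker((I - K)^*)^⊥, with dim ker(I - K) = dim ker((I - K)^*). Since det(I - K) ≠ 0, 1 is not an eigenvalue of K and ker(I - K) = {0}, so we are in the first case: for every y there is a unique x = (I - K)^(-1) y. (Explicitly, by the Woodbury identity, (I - U V^T)^(-1) = I + U (I_2 - G)^(-1) V^T.)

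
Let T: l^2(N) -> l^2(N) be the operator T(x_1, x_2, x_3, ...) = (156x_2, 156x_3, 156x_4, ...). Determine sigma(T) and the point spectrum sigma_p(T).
sigma(T) = closed disk {z in C : |z| ≤ 156}; sigma_p(T) = open disk {z in C : |z| < 156}

Note T = 156·V where V is the unit left shift (V x)_k = x_{k+1}; so sigma(T) = 156·sigma(V) and ||T|| = 156||V||. ||T x||^2 = 24336sum_{k≥2} |x_k|^2 ≤ 24336||x||^2, with equality on {x : x_1 = 0}, so ||T|| = 156. For any lambda with |lambda| < 156, set r = lambda/156 (|r| < 1); the vector x = (1, r, r^2, ...) is in l^2 and satisfies T x = 156(r, r^2, ...) = lambda x, so lambda is an eigenvalue. On the boundary |lambda| = 156 the geometric series diverges, so no l^2 eigenvector exists, but these lambda lie in the approximate point spectrum. Hence sigma(T) is the closed disk of radius 156 and sigma_p(T) is the open disk.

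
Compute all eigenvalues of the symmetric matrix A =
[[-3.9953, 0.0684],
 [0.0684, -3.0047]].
sigma(A) ≈ {-4, -3}

A is real symmetric, so its spectrum consists of real eigenvalues. Expanding the characteristic polynomial of the displayed matrix gives
  det(λ I - A) = p(λ) = λ^2 + (7)λ + (12).
Solving p(λ) = 0 yields eigenvalues ≈ -4, -3. (A is shown rounded to 4 decimals, so these recover the underlying integer eigenvalues to within that precision.)
Verification: the trace of A = -7 equals the sum of eigenvalues -7, and det(A) ≈ 12.0000 matches the eigenvalue product 12.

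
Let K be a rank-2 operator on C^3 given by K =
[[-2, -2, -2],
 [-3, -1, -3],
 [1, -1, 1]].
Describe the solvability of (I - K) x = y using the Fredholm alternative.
(I - K) is invertible (det(I - K) = -5 ≠ 0), so for every y in C^3 the equation (I - K) x = y has a unique solution.

K has rank 2 and factors as K = U V^T = u1 v1^T + u2 v2^T with u1 = (2, 2, 0), v1 = (-1, -1, -1), u2 = (0, 1, -1), v2 = (-1, 1, -1) (multiplying out reproduces the displayed K). The nonzero eigenvalues of U V^T coincide with those of the 2 x 2 matrix G = V^T U = [[v1·u1, v1·u2], [v2·u1, v2·u2]] = [[-4, 0], [0, 2]], and by the Sylvester determinant identity det(I_3 - U V^T) = det(I_2 - V^T U) = det([[5, 0], [0, -1]]) = (5)(-1) - (0)(0) = -5. (Direct check: I - K =
[[3, 2, 2],
 [3, 2, 3],
 [-1, 1, 0]]
has determinant -5.) The finite-dimensional Fredholm alternative says: either (I - K) is invertible, or ker(I - K) ≠ {0} and then range(I - K) = ker((I - K)^*)^⊥, with dim ker(I - K) = dim ker((I - K)^*). Since det(I - K) ≠ 0, 1 is not an eigenvalue of K and ker(I - K) = {0}, so we are in the first case: for every y there is a unique x = (I - K)^(-1) y. (Explicitly, by the Woodbury identity, (I - U V^T)^(-1) = I + U (I_2 - G)^(-1) V^T.)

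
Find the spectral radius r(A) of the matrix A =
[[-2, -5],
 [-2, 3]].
r(A) = (1 + sqrt(65))/2 ≈ 4.5311

The eigenvalues of A are the roots of its characteristic polynomial. With M = A (coefficients from the trace and determinant):
  p(λ) = det(λ I - M) = λ^2 - λ - 16.
For λ^2 - λ - 16 the discriminant is 65. It is nonnegative but not a perfect square, so the roots are real and irrational: λ = (1 ± sqrt(65))/2 ≈ 4.5311, -3.5311.
Thus the eigenvalues (to 4 decimals) are 4.5311 (modulus 4.5311); -3.5311 (modulus 3.5311). The spectral radius is the largest modulus: r(A) = (1 + sqrt(65))/2 ≈ 4.5311. (Cross-check: r(A) ≤ ||A||_2 ≈ 5.8823; equality holds whenever A is normal, though it can also hold for some non-normal A.)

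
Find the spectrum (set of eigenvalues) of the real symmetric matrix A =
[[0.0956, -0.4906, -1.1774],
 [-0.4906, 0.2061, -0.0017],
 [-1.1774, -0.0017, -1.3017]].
sigma(A) ≈ {-2, 0, 1}

A is real symmetric, so its spectrum consists of real eigenvalues. Expanding the characteristic polynomial of the displayed matrix gives
  det(λ I - A) = p(λ) = λ^3 + (1)λ^2 + (-2)λ + (0).
Solving p(λ) = 0 yields eigenvalues ≈ -2, 0, 1. (A is shown rounded to 4 decimals, so these recover the underlying integer eigenvalues to within that precision.)
Verification: the trace of A = -1 equals the sum of eigenvalues -1, and det(A) ≈ -0.0000 matches the eigenvalue product 0.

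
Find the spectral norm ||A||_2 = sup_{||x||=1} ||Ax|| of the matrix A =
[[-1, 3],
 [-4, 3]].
||A||_2 = sqrt((35 + sqrt(901))/2) ≈ 5.7016 (= sqrt(largest eigenvalue of A^T A))

||A||_2 = sigma_max(A) = sqrt(lambda_max(A^T A)). Form the symmetric matrix M = A^T A =
[[17, -15],
 [-15, 18]].
Its characteristic polynomial (trace, determinant of M give the coefficients) is
  p(λ) = det(λ I - M) = λ^2 - 35λ + 81.
For λ^2 - 35λ + 81 the discriminant is 901. It is nonnegative but not a perfect square, so the roots are real and irrational: λ = (35 ± sqrt(901))/2 ≈ 32.5083, 2.4917.
So the eigenvalues of A^T A are ≈ 2.4917, 32.5083 (all ≥ 0, as they must be for A^T A). The largest is λ_max = (35 + sqrt(901))/2 ≈ 32.5083, hence ||A||_2 = sqrt(λ_max) = sqrt((35 + sqrt(901))/2) ≈ 5.7016.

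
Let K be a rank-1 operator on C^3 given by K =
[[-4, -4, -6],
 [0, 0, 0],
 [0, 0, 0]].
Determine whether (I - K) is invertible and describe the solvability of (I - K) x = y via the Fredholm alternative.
(I - K) is invertible (det(I - K) = 5 ≠ 0), so for every y in C^3 the equation (I - K) x = y has a unique solution.

K has rank 1, so it is an outer product K = u v^T: every row of K is a multiple of one row vector. Reading off the entries, u = (2, 0, 0) and v = (-2, -2, -3) (row i of K equals u_i·v^T). A rank-one matrix u v^T satisfies K u = u (v·u) and kills the (2)-dimensional subspace v^⊥, so its characteristic polynomial is lambda^2 (lambda - v·u) with v·u = tr K = -4. Hence the eigenvalues of I - K are 1 (multiplicity 2) and 1 - (-4) = 5, so det(I - K) = 5. (Direct check: I - K =
[[5, 4, 6],
 [0, 1, 0],
 [0, 0, 1]]
has determinant 5.) The finite-dimensional Fredholm alternative says: either (I - K) is invertible, or ker(I - K) ≠ {0} and then range(I - K) = ker((I - K)^*)^⊥, with dim ker(I - K) = dim ker((I - K)^*). Since det(I - K) ≠ 0, 1 is not an eigenvalue of K and ker(I - K) = {0}, so we are in the first case: for every y there is a unique x = (I - K)^(-1) y. Explicitly, by the Sherman–Morrison formula, (I - u v^T)^(-1) = I + u v^T/(1 - v·u), i.e. (I - K)^(-1) = I + K/(5).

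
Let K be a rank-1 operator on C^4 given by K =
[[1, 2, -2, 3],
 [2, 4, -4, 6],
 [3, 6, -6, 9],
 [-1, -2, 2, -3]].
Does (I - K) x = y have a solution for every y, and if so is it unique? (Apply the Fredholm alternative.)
(I - K) is invertible (det(I - K) = 5 ≠ 0), so for every y in C^4 the equation (I - K) x = y has a unique solution.

K has rank 1, so it is an outer product K = u v^T: every row of K is a multiple of one row vector. Reading off the entries, u = (1, 2, 3, -1) and v = (1, 2, -2, 3) (row i of K equals u_i·v^T). A rank-one matrix u v^T satisfies K u = u (v·u) and kills the (3)-dimensional subspace v^⊥, so its characteristic polynomial is lambda^3 (lambda - v·u) with v·u = tr K = -4. Hence the eigenvalues of I - K are 1 (multiplicity 3) and 1 - (-4) = 5, so det(I - K) = 5. (Direct check: I - K =
[[0, -2, 2, -3],
 [-2, -3, 4, -6],
 [-3, -6, 7, -9],
 [1, 2, -2, 4]]
has determinant 5.) The finite-dimensional Fredholm alternative says: either (I - K) is invertible, or ker(I - K) ≠ {0} and then range(I - K) = ker((I - K)^*)^⊥, with dim ker(I - K) = dim ker((I - K)^*). Since det(I - K) ≠ 0, 1 is not an eigenvalue of K and ker(I - K) = {0}, so we are in the first case: for every y there is a unique x = (I - K)^(-1) y. Explicitly, by the Sherman–Morrison formula, (I - u v^T)^(-1) = I + u v^T/(1 - v·u), i.e. (I - K)^(-1) = I + K/(5).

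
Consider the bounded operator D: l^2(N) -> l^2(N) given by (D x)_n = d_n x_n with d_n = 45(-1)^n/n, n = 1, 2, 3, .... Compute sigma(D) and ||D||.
sigma(D) = {45(-1)^n/n : n ≥ 1} ∪ {0}; ||D|| = 45

A bounded diagonal operator on l^2 with diagonal entries d_n has spectrum equal to the closure of {d_n : n ≥ 1}: every d_n is an eigenvalue (with eigenvector e_n), so {d_n} ⊂ sigma(D); the spectrum is closed, so its closure is too; and for lambda not in the closure, (D - lambda I) has bounded inverse (the diagonal entries 1/(d_n - lambda) are bounded). For our sequence d_n = 45(-1)^n/n, n = 1, 2, 3, ...:
  - {d_n} = {45(-1)^n/n : n ≥ 1}; the only limit point is 0
  - closure = {45(-1)^n/n : n ≥ 1} ∪ {0}
For the norm: a diagonal operator has ||D|| = sup_n |d_n|. Here |d_n| = 45/n is decreasing, so sup_n |d_n| = |d_1| = 45. So ||D|| = 45.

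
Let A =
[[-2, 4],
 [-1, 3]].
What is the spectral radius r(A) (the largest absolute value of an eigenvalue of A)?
r(A) = 2

The eigenvalues of A are the roots of its characteristic polynomial. With M = A (coefficients from the trace and determinant):
  p(λ) = det(λ I - M) = λ^2 - λ - 2.
For λ^2 - λ - 2 the discriminant is 9. It is a perfect square (3^2), so the roots are rational: λ = (1 ± 3)/2 = 2, -1.
Thus the eigenvalues (to 4 decimals) are 2 (modulus 2); -1 (modulus 1). The spectral radius is the largest modulus: r(A) = 2. (Cross-check: r(A) ≤ ||A||_2 ≈ 5.465; equality holds whenever A is normal, though it can also hold for some non-normal A.)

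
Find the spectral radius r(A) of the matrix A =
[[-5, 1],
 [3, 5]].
r(A) = sqrt(112)/2 ≈ 5.2915

The eigenvalues of A are the roots of its characteristic polynomial. With M = A (coefficients from the trace and determinant):
  p(λ) = det(λ I - M) = λ^2 - 28.
For λ^2 - 28 the discriminant is 112. It is nonnegative but not a perfect square, so the roots are real and irrational: λ = ± sqrt(112)/2 ≈ 5.2915, -5.2915.
Thus the eigenvalues (to 4 decimals) are 5.2915 (modulus 5.2915); -5.2915 (modulus 5.2915). The spectral radius is the largest modulus: r(A) = sqrt(112)/2 ≈ 5.2915. (Cross-check: r(A) ≤ ||A||_2 ≈ 6.3852; equality holds whenever A is normal, though it can also hold for some non-normal A.)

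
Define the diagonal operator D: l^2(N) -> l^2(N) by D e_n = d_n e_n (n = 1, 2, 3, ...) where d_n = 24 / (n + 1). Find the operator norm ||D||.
||D|| = 12 (attained at n = 1)

For D diagonal, ||D|| = sup_n |d_n| = sup_n 24/(n + 1). This is positive and strictly decreasing in n, so the supremum is attained at n = 1: d_1 = 24/(1 + 1) = 12. Hence ||D|| = 12.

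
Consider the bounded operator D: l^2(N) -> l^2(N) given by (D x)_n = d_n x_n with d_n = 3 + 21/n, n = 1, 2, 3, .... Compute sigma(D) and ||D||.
sigma(D) = {3 + 21/n : n ≥ 1} ∪ {3}; ||D|| = 24

A bounded diagonal operator on l^2 with diagonal entries d_n has spectrum equal to the closure of {d_n : n ≥ 1}: every d_n is an eigenvalue (with eigenvector e_n), so {d_n} ⊂ sigma(D); the spectrum is closed, so its closure is too; and for lambda not in the closure, (D - lambda I) has bounded inverse (the diagonal entries 1/(d_n - lambda) are bounded). For our sequence d_n = 3 + 21/n, n = 1, 2, 3, ...:
  - {d_n} = {3 + 21/n : n ≥ 1}; the only limit point is 3
  - closure = {3 + 21/n : n ≥ 1} ∪ {3}
For the norm: a diagonal operator has ||D|| = sup_n |d_n|. Here d_n = 3 + 21/n is positive and decreasing, so sup_n |d_n| = d_1 = 3 + 21 = 24. So ||D|| = 24.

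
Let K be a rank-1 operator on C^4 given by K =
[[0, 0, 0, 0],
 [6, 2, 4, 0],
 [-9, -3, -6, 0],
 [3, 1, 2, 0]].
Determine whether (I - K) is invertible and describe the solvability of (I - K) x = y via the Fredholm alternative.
(I - K) is invertible (det(I - K) = 5 ≠ 0), so for every y in C^4 the equation (I - K) x = y has a unique solution.

K has rank 1, so it is an outer product K = u v^T: every row of K is a multiple of one row vector. Reading off the entries, u = (0, -2, 3, -1) and v = (-3, -1, -2, 0) (row i of K equals u_i·v^T). A rank-one matrix u v^T satisfies K u = u (v·u) and kills the (3)-dimensional subspace v^⊥, so its characteristic polynomial is lambda^3 (lambda - v·u) with v·u = tr K = -4. Hence the eigenvalues of I - K are 1 (multiplicity 3) and 1 - (-4) = 5, so det(I - K) = 5. (Direct check: I - K =
[[1, 0, 0, 0],
 [-6, -1, -4, 0],
 [9, 3, 7, 0],
 [-3, -1, -2, 1]]
has determinant 5.) The finite-dimensional Fredholm alternative says: either (I - K) is invertible, or ker(I - K) ≠ {0} and then range(I - K) = ker((I - K)^*)^⊥, with dim ker(I - K) = dim ker((I - K)^*). Since det(I - K) ≠ 0, 1 is not an eigenvalue of K and ker(I - K) = {0}, so we are in the first case: for every y there is a unique x = (I - K)^(-1) y. Explicitly, by the Sherman–Morrison formula, (I - u v^T)^(-1) = I + u v^T/(1 - v·u), i.e. (I - K)^(-1) = I + K/(5).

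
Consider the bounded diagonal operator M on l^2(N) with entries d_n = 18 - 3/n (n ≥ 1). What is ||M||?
||M|| = 18

For a diagonal operator on l^2 with entries d_n, ||M|| = sup_n |d_n|. Here d_1 = 15, d_2 = 33/2, ..., and d_n = 18 - 3/n increases monotonically toward 18. All terms lie in [15, 18), so |d_n| = d_n and the supremum is the limit 18, which is not attained by any individual d_n. Hence ||M|| = 18.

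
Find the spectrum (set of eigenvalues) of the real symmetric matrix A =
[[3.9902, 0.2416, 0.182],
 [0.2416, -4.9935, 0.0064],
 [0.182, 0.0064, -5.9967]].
sigma(A) ≈ {-6, -5, 4}

A is real symmetric, so its spectrum consists of real eigenvalues. Expanding the characteristic polynomial of the displayed matrix gives
  det(λ I - A) = p(λ) = λ^3 + (7)λ^2 + (-14)λ + (-120).
Solving p(λ) = 0 yields eigenvalues ≈ -6, -5, 4. (A is shown rounded to 4 decimals, so these recover the underlying integer eigenvalues to within that precision.)
Verification: the trace of A = -7 equals the sum of eigenvalues -7, and det(A) ≈ 120.0005 matches the eigenvalue product 120.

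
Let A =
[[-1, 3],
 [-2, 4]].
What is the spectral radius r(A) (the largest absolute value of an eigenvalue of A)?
r(A) = 2

The eigenvalues of A are the roots of its characteristic polynomial. With M = A (coefficients from the trace and determinant):
  p(λ) = det(λ I - M) = λ^2 - 3λ + 2.
For λ^2 - 3λ + 2 the discriminant is 1. It is a perfect square (1^2), so the roots are rational: λ = (3 ± 1)/2 = 2, 1.
Thus the eigenvalues (to 4 decimals) are 2 (modulus 2); 1 (modulus 1). The spectral radius is the largest modulus: r(A) = 2. (Cross-check: r(A) ≤ ||A||_2 ≈ 5.465; equality holds whenever A is normal, though it can also hold for some non-normal A.)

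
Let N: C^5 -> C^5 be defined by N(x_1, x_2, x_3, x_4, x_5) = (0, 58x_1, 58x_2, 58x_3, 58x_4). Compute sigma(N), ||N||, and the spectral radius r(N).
sigma(N) = {0}; ||N|| = 58; r(N) = 0. (N is nilpotent with N^5 = 0.)

On C^5, N is a strictly lower-triangular matrix with 58 on the subdiagonal and zeros elsewhere, so its characteristic polynomial is lambda^5 and every eigenvalue is 0: sigma(N) = {0}. For the operator norm, N e_i = 58e_{i+1} for i = 1, ..., 4 and N e_5 = 0, so the singular values of N are 58 (with multiplicity 4) and 0; hence ||N|| = 58. The spectral radius r(N) = max|lambda| = 0. Note ||N|| > r(N) — characteristic of non-normal nilpotent operators. Indeed N^5 = 0.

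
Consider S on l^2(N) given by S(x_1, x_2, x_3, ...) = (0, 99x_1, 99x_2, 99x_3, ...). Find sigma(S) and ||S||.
sigma(S) = closed disk {z in C : |z| ≤ 99}; ||S|| = 99

Note S = 99·U where U is the unit right shift (U x)_k = x_{k-1} (with x_0 := 0); so ||S|| = 99||U|| and sigma(S) = 99·sigma(U). ||S x||^2 = sum_{k≥1} |99x_k|^2 = 9801||x||^2, so ||S|| = 99 and sigma(S) ⊂ {|z| ≤ 99}. For any |lambda| < 99, the equation (S - lambda I) x = 0 forces x_1 = 0, then 99x_k = lambda x_{k+1} ⇒ x = 0, so S has no eigenvalues. But (S - lambda I) is not surjective for |lambda| < 99: solving (S - lambda I) x = e_1 would require x_n proportional to (lambda/99)^(-n), which is not in l^2. So every |lambda| < 99 lies in the residual spectrum. The boundary |lambda| = 99 is in the approximate point spectrum (the spectrum is closed). Hence sigma(S) is the closed disk of radius 99.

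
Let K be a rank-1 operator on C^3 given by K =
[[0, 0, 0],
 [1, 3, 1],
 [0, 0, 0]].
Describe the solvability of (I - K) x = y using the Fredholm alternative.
(I - K) is invertible (det(I - K) = -2 ≠ 0), so for every y in C^3 the equation (I - K) x = y has a unique solution.

K has rank 1, so it is an outer product K = u v^T: every row of K is a multiple of one row vector. Reading off the entries, u = (0, 1, 0) and v = (1, 3, 1) (row i of K equals u_i·v^T). A rank-one matrix u v^T satisfies K u = u (v·u) and kills the (2)-dimensional subspace v^⊥, so its characteristic polynomial is lambda^2 (lambda - v·u) with v·u = tr K = 3. Hence the eigenvalues of I - K are 1 (multiplicity 2) and 1 - (3) = -2, so det(I - K) = -2. (Direct check: I - K =
[[1, 0, 0],
 [-1, -2, -1],
 [0, 0, 1]]
has determinant -2.) The finite-dimensional Fredholm alternative says: either (I - K) is invertible, or ker(I - K) ≠ {0} and then range(I - K) = ker((I - K)^*)^⊥, with dim ker(I - K) = dim ker((I - K)^*). Since det(I - K) ≠ 0, 1 is not an eigenvalue of K and ker(I - K) = {0}, so we are in the first case: for every y there is a unique x = (I - K)^(-1) y. Explicitly, by the Sherman–Morrison formula, (I - u v^T)^(-1) = I + u v^T/(1 - v·u), i.e. (I - K)^(-1) = I + K/(-2).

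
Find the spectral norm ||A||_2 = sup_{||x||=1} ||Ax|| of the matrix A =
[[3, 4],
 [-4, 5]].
||A||_2 = sqrt((66 + sqrt(512))/2) ≈ 6.6569 (= sqrt(largest eigenvalue of A^T A))

||A||_2 = sigma_max(A) = sqrt(lambda_max(A^T A)). Form the symmetric matrix M = A^T A =
[[25, -8],
 [-8, 41]].
Its characteristic polynomial (trace, determinant of M give the coefficients) is
  p(λ) = det(λ I - M) = λ^2 - 66λ + 961.
For λ^2 - 66λ + 961 the discriminant is 512. It is nonnegative but not a perfect square, so the roots are real and irrational: λ = (66 ± sqrt(512))/2 ≈ 44.3137, 21.6863.
So the eigenvalues of A^T A are ≈ 21.6863, 44.3137 (all ≥ 0, as they must be for A^T A). The largest is λ_max = (66 + sqrt(512))/2 ≈ 44.3137, hence ||A||_2 = sqrt(λ_max) = sqrt((66 + sqrt(512))/2) ≈ 6.6569.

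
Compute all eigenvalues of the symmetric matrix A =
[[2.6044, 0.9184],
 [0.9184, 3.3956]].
sigma(A) ≈ {2, 4}

A is real symmetric, so its spectrum consists of real eigenvalues. Expanding the characteristic polynomial of the displayed matrix gives
  det(λ I - A) = p(λ) = λ^2 + (-6)λ + (8).
Solving p(λ) = 0 yields eigenvalues ≈ 2, 4. (A is shown rounded to 4 decimals, so these recover the underlying integer eigenvalues to within that precision.)
Verification: the trace of A = 6 equals the sum of eigenvalues 6, and det(A) ≈ 8.0000 matches the eigenvalue product 8.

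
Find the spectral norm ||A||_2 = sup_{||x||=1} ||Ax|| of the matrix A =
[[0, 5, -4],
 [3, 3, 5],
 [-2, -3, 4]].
||A||_2 ≈ 8.2775 (= sqrt(largest eigenvalue of A^T A))

||A||_2 = sigma_max(A) = sqrt(lambda_max(A^T A)). Form the symmetric matrix M = A^T A =
[[13, 15, 7],
 [15, 43, -17],
 [7, -17, 57]].
Its characteristic polynomial (trace, sum of principal 2x2 minors, determinant of M give the coefficients) is
  p(λ) = det(λ I - M) = λ^3 - 113λ^2 + 3188λ - 9604.
No integer candidate from the rational root theorem (±divisors of 9604) is a root, so the roots are irrational. The cubic discriminant is Δ = 4528152432 > 0, so there are three distinct real roots. p(3) = -1030 and p(4) = 1404 have opposite signs, so a root lies in (3, 4); Newton's method refines it to λ ≈ 3.413. p(41) = 72 and p(42) = -952 have opposite signs, so a root lies in (41, 42); Newton's method refines it to λ ≈ 41.0696. p(68) = -900 and p(69) = 884 have opposite signs, so a root lies in (68, 69); Newton's method refines it to λ ≈ 68.5174. Check (Vieta): the three roots sum to 113, matching tr M = 113.
So the eigenvalues of A^T A are ≈ 3.413, 41.0696, 68.5174 (all ≥ 0, as they must be for A^T A). The largest is λ_max ≈ 68.5174, hence ||A||_2 = sqrt(λ_max) ≈ 8.2775.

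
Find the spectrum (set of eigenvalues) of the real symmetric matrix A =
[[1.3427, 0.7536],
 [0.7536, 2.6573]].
sigma(A) ≈ {1, 3}

A is real symmetric, so its spectrum consists of real eigenvalues. Expanding the characteristic polynomial of the displayed matrix gives
  det(λ I - A) = p(λ) = λ^2 + (-4)λ + (3).
Solving p(λ) = 0 yields eigenvalues ≈ 1, 3. (A is shown rounded to 4 decimals, so these recover the underlying integer eigenvalues to within that precision.)
Verification: the trace of A = 4 equals the sum of eigenvalues 4, and det(A) ≈ 3.0000 matches the eigenvalue product 3.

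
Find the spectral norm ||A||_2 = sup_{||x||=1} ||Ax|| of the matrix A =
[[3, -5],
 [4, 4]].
||A||_2 = sqrt((66 + sqrt(260))/2) ≈ 6.408 (= sqrt(largest eigenvalue of A^T A))

||A||_2 = sigma_max(A) = sqrt(lambda_max(A^T A)). Form the symmetric matrix M = A^T A =
[[25, 1],
 [1, 41]].
Its characteristic polynomial (trace, determinant of M give the coefficients) is
  p(λ) = det(λ I - M) = λ^2 - 66λ + 1024.
For λ^2 - 66λ + 1024 the discriminant is 260. It is nonnegative but not a perfect square, so the roots are real and irrational: λ = (66 ± sqrt(260))/2 ≈ 41.0623, 24.9377.
So the eigenvalues of A^T A are ≈ 24.9377, 41.0623 (all ≥ 0, as they must be for A^T A). The largest is λ_max = (66 + sqrt(260))/2 ≈ 41.0623, hence ||A||_2 = sqrt(λ_max) = sqrt((66 + sqrt(260))/2) ≈ 6.408.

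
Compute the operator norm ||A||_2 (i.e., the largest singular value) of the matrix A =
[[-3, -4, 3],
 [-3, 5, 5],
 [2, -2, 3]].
||A||_2 ≈ 7.7225 (= sqrt(largest eigenvalue of A^T A))

||A||_2 = sigma_max(A) = sqrt(lambda_max(A^T A)). Form the symmetric matrix M = A^T A =
[[22, -7, -18],
 [-7, 45, 7],
 [-18, 7, 43]].
Its characteristic polynomial (trace, sum of principal 2x2 minors, determinant of M give the coefficients) is
  p(λ) = det(λ I - M) = λ^3 - 110λ^2 + 3449λ - 26569.
No integer candidate from the rational root theorem (±divisors of 26569) is a root, so the roots are irrational. The cubic discriminant is Δ = 752319537 > 0, so there are three distinct real roots. p(11) = -609 and p(12) = 707 have opposite signs, so a root lies in (11, 12); Newton's method refines it to λ ≈ 11.4486. p(38) = 525 and p(39) = -49 have opposite signs, so a root lies in (38, 39); Newton's method refines it to λ ≈ 38.9138. p(59) = -609 and p(60) = 371 have opposite signs, so a root lies in (59, 60); Newton's method refines it to λ ≈ 59.6376. Check (Vieta): the three roots sum to 110, matching tr M = 110.
So the eigenvalues of A^T A are ≈ 11.4486, 38.9138, 59.6376 (all ≥ 0, as they must be for A^T A). The largest is λ_max ≈ 59.6376, hence ||A||_2 = sqrt(λ_max) ≈ 7.7225.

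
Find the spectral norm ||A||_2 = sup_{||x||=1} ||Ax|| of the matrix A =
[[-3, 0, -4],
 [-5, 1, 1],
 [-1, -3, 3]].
||A||_2 ≈ 6.1196 (= sqrt(largest eigenvalue of A^T A))

||A||_2 = sigma_max(A) = sqrt(lambda_max(A^T A)). Form the symmetric matrix M = A^T A =
[[35, -2, 4],
 [-2, 10, -8],
 [4, -8, 26]].
Its characteristic polynomial (trace, sum of principal 2x2 minors, determinant of M give the coefficients) is
  p(λ) = det(λ I - M) = λ^3 - 71λ^2 + 1436λ - 6724.
No integer candidate from the rational root theorem (±divisors of 6724) is a root, so the roots are irrational. The cubic discriminant is Δ = 43182096 > 0, so there are three distinct real roots. p(6) = -448 and p(7) = 192 have opposite signs, so a root lies in (6, 7); Newton's method refines it to λ ≈ 6.6826. p(26) = 192 and p(27) = -28 have opposite signs, so a root lies in (26, 27); Newton's method refines it to λ ≈ 26.8681. p(37) = -138 and p(38) = 192 have opposite signs, so a root lies in (37, 38); Newton's method refines it to λ ≈ 37.4493. Check (Vieta): the three roots sum to 71, matching tr M = 71.
So the eigenvalues of A^T A are ≈ 6.6826, 26.8681, 37.4493 (all ≥ 0, as they must be for A^T A). The largest is λ_max ≈ 37.4493, hence ||A||_2 = sqrt(λ_max) ≈ 6.1196.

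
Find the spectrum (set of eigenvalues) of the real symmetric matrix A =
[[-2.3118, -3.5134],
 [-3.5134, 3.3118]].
sigma(A) ≈ {-4, 5}

A is real symmetric, so its spectrum consists of real eigenvalues. Expanding the characteristic polynomial of the displayed matrix gives
  det(λ I - A) = p(λ) = λ^2 + (-1)λ + (-20).
Solving p(λ) = 0 yields eigenvalues ≈ -4, 5. (A is shown rounded to 4 decimals, so these recover the underlying integer eigenvalues to within that precision.)
Verification: the trace of A = 1 equals the sum of eigenvalues 1, and det(A) ≈ -20.0002 matches the eigenvalue product -20.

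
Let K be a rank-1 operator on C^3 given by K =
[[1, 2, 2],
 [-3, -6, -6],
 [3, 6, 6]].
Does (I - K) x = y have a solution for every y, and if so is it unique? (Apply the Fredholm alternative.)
(I - K) is singular (det(I - K) = 0, i.e. 1 ∈ sigma(K)). (I - K) x = y is solvable iff y ⊥ ker((I - K)^*) = span{(1, 2, 2)}, i.e. iff y_1 + 2y_2 + 2y_3 = 0. When solvable, the solutions are x = y + c·(1, -3, 3), c arbitrary (ker(I - K) = span{(1, -3, 3)}, dimension 1).

K has rank 1, so it is an outer product K = u v^T: every row of K is a multiple of one row vector. Reading off the entries, u = (1, -3, 3) and v = (1, 2, 2) (row i of K equals u_i·v^T). A rank-one matrix u v^T satisfies K u = u (v·u) and kills the (2)-dimensional subspace v^⊥, so its characteristic polynomial is lambda^2 (lambda - v·u) with v·u = tr K = 1. Hence the eigenvalues of I - K are 1 (multiplicity 2) and 1 - (1) = 0, so det(I - K) = 0. (Direct check: I - K =
[[0, -2, -2],
 [3, 7, 6],
 [-3, -6, -5]]
has determinant 0.) So 1 is an eigenvalue of K and (I - K) is not invertible. The finite-dimensional Fredholm alternative says: either (I - K) is invertible, or ker(I - K) ≠ {0} and then range(I - K) = ker((I - K)^*)^⊥, with dim ker(I - K) = dim ker((I - K)^*). We are in the second case, so we need both kernels. Kernel of I - K: (I - K) u = u - u (v·u) = u - u = 0, so ker(I - K) = span{u} = span{(1, -3, 3)} (it is exactly 1-dimensional because rank(I - K) = 2). Kernel of the adjoint: K is real, so (I - K)^* = I - K^T = I - v u^T, and (I - v u^T) v = v - v (u·v) = 0; hence ker((I - K)^*) = span{v} = span{(1, 2, 2)}. Therefore (I - K) x = y is solvable iff <y, v> = 0, i.e. iff y_1 + 2y_2 + 2y_3 = 0. When this holds, K y = u (v·y) = 0, so (I - K) y = y and x = y is a particular solution; the full solution set is the line x = y + c·u = y + c·(1, -3, 3), c ∈ C.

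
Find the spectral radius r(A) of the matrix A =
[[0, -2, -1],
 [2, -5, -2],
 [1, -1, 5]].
r(A) = (1 + sqrt(85))/2 ≈ 5.1098

The eigenvalues of A are the roots of its characteristic polynomial. With M = A (coefficients from the trace, the sum of principal 2x2 minors, and det A):
  p(λ) = det(λ I - M) = λ^3 - 22λ - 21.
By the rational root theorem any rational root is an integer divisor of 21. Testing λ = -1: p(-1) = -1 + 0 + 22 - 21 = 0, so λ = -1 is a root. Dividing out (λ + 1) leaves p(λ) = (λ + 1)(λ^2 - λ - 21). For λ^2 - λ - 21 the discriminant is 85. It is nonnegative but not a perfect square, so the roots are real and irrational: λ = (1 ± sqrt(85))/2 ≈ 5.1098, -4.1098.
Thus the eigenvalues (to 4 decimals) are 5.1098 (modulus 5.1098); -4.1098 (modulus 4.1098); -1 (modulus 1). The spectral radius is the largest modulus: r(A) = (1 + sqrt(85))/2 ≈ 5.1098. (Cross-check: r(A) ≤ ||A||_2 ≈ 6.2222; equality holds whenever A is normal, though it can also hold for some non-normal A.)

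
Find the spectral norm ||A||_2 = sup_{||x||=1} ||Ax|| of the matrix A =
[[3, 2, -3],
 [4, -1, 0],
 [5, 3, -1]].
||A||_2 ≈ 7.8687 (= sqrt(largest eigenvalue of A^T A))

||A||_2 = sigma_max(A) = sqrt(lambda_max(A^T A)). Form the symmetric matrix M = A^T A =
[[50, 17, -14],
 [17, 14, -9],
 [-14, -9, 10]].
Its characteristic polynomial (trace, sum of principal 2x2 minors, determinant of M give the coefficients) is
  p(λ) = det(λ I - M) = λ^3 - 74λ^2 + 774λ - 1600.
No integer candidate from the rational root theorem (±divisors of 1600) is a root, so the roots are irrational. The cubic discriminant is Δ = 412796080 > 0, so there are three distinct real roots. p(2) = -340 and p(3) = 83 have opposite signs, so a root lies in (2, 3); Newton's method refines it to λ ≈ 2.7766. p(9) = 101 and p(10) = -260 have opposite signs, so a root lies in (9, 10); Newton's method refines it to λ ≈ 9.3067. p(61) = -2759 and p(62) = 260 have opposite signs, so a root lies in (61, 62); Newton's method refines it to λ ≈ 61.9167. Check (Vieta): the three roots sum to 74, matching tr M = 74.
So the eigenvalues of A^T A are ≈ 2.7766, 9.3067, 61.9167 (all ≥ 0, as they must be for A^T A). The largest is λ_max ≈ 61.9167, hence ||A||_2 = sqrt(λ_max) ≈ 7.8687.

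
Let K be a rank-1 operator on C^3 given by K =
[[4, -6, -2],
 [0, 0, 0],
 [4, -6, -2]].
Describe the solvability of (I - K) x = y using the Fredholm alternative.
(I - K) is invertible (det(I - K) = -1 ≠ 0), so for every y in C^3 the equation (I - K) x = y has a unique solution.

K has rank 1, so it is an outer product K = u v^T: every row of K is a multiple of one row vector. Reading off the entries, u = (-2, 0, -2) and v = (-2, 3, 1) (row i of K equals u_i·v^T). A rank-one matrix u v^T satisfies K u = u (v·u) and kills the (2)-dimensional subspace v^⊥, so its characteristic polynomial is lambda^2 (lambda - v·u) with v·u = tr K = 2. Hence the eigenvalues of I - K are 1 (multiplicity 2) and 1 - (2) = -1, so det(I - K) = -1. (Direct check: I - K =
[[-3, 6, 2],
 [0, 1, 0],
 [-4, 6, 3]]
has determinant -1.) The finite-dimensional Fredholm alternative says: either (I - K) is invertible, or ker(I - K) ≠ {0} and then range(I - K) = ker((I - K)^*)^⊥, with dim ker(I - K) = dim ker((I - K)^*). Since det(I - K) ≠ 0, 1 is not an eigenvalue of K and ker(I - K) = {0}, so we are in the first case: for every y there is a unique x = (I - K)^(-1) y. Explicitly, by the Sherman–Morrison formula, (I - u v^T)^(-1) = I + u v^T/(1 - v·u), i.e. (I - K)^(-1) = I - K.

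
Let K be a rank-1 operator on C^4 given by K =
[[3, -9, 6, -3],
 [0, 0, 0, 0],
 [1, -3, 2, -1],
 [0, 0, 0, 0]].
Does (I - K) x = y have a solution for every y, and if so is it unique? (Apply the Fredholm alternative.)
(I - K) is invertible (det(I - K) = -4 ≠ 0), so for every y in C^4 the equation (I - K) x = y has a unique solution.

K has rank 1, so it is an outer product K = u v^T: every row of K is a multiple of one row vector. Reading off the entries, u = (3, 0, 1, 0) and v = (1, -3, 2, -1) (row i of K equals u_i·v^T). A rank-one matrix u v^T satisfies K u = u (v·u) and kills the (3)-dimensional subspace v^⊥, so its characteristic polynomial is lambda^3 (lambda - v·u) with v·u = tr K = 5. Hence the eigenvalues of I - K are 1 (multiplicity 3) and 1 - (5) = -4, so det(I - K) = -4. (Direct check: I - K =
[[-2, 9, -6, 3],
 [0, 1, 0, 0],
 [-1, 3, -1, 1],
 [0, 0, 0, 1]]
has determinant -4.) The finite-dimensional Fredholm alternative says: either (I - K) is invertible, or ker(I - K) ≠ {0} and then range(I - K) = ker((I - K)^*)^⊥, with dim ker(I - K) = dim ker((I - K)^*). Since det(I - K) ≠ 0, 1 is not an eigenvalue of K and ker(I - K) = {0}, so we are in the first case: for every y there is a unique x = (I - K)^(-1) y. Explicitly, by the Sherman–Morrison formula, (I - u v^T)^(-1) = I + u v^T/(1 - v·u), i.e. (I - K)^(-1) = I + K/(-4).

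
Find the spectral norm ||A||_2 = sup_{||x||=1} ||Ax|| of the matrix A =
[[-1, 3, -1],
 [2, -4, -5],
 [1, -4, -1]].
||A||_2 ≈ 7.8701 (= sqrt(largest eigenvalue of A^T A))

||A||_2 = sigma_max(A) = sqrt(lambda_max(A^T A)). Form the symmetric matrix M = A^T A =
[[6, -15, -10],
 [-15, 41, 21],
 [-10, 21, 27]].
Its characteristic polynomial (trace, sum of principal 2x2 minors, determinant of M give the coefficients) is
  p(λ) = det(λ I - M) = λ^3 - 74λ^2 + 749λ - 121.
No integer candidate from the rational root theorem (±divisors of 121) is a root, so the roots are irrational. The cubic discriminant is Δ = 1315476585 > 0, so there are three distinct real roots. p(0) = -121 and p(1) = 555 have opposite signs, so a root lies in (0, 1); Newton's method refines it to λ ≈ 0.1642. p(11) = 495 and p(12) = -61 have opposite signs, so a root lies in (11, 12); Newton's method refines it to λ ≈ 11.8968. p(61) = -2805 and p(62) = 189 have opposite signs, so a root lies in (61, 62); Newton's method refines it to λ ≈ 61.939. Check (Vieta): the three roots sum to 74, matching tr M = 74.
So the eigenvalues of A^T A are ≈ 0.1642, 11.8968, 61.939 (all ≥ 0, as they must be for A^T A). The largest is λ_max ≈ 61.939, hence ||A||_2 = sqrt(λ_max) ≈ 7.8701.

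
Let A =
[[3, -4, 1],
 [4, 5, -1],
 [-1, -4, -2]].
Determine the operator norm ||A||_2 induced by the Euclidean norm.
||A||_2 ≈ 7.8172 (= sqrt(largest eigenvalue of A^T A))

||A||_2 = sigma_max(A) = sqrt(lambda_max(A^T A)). Form the symmetric matrix M = A^T A =
[[26, 12, 1],
 [12, 57, -1],
 [1, -1, 6]].
Its characteristic polynomial (trace, sum of principal 2x2 minors, determinant of M give the coefficients) is
  p(λ) = det(λ I - M) = λ^3 - 89λ^2 + 1834λ - 7921.
No integer candidate from the rational root theorem (±divisors of 7921) is a root, so the roots are irrational. The cubic discriminant is Δ = 1209838585 > 0, so there are three distinct real roots. p(5) = -851 and p(6) = 95 have opposite signs, so a root lies in (5, 6); Newton's method refines it to λ ≈ 5.8922. p(21) = 605 and p(22) = -1 have opposite signs, so a root lies in (21, 22); Newton's method refines it to λ ≈ 21.9984. p(61) = -235 and p(62) = 1999 have opposite signs, so a root lies in (61, 62); Newton's method refines it to λ ≈ 61.1093. Check (Vieta): the three roots sum to 89, matching tr M = 89.
So the eigenvalues of A^T A are ≈ 5.8922, 21.9984, 61.1093 (all ≥ 0, as they must be for A^T A). The largest is λ_max ≈ 61.1093, hence ||A||_2 = sqrt(λ_max) ≈ 7.8172.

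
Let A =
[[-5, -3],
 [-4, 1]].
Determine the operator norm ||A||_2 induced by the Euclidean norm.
||A||_2 = sqrt((51 + sqrt(1445))/2) ≈ 6.6713 (= sqrt(largest eigenvalue of A^T A))

||A||_2 = sigma_max(A) = sqrt(lambda_max(A^T A)). Form the symmetric matrix M = A^T A =
[[41, 11],
 [11, 10]].
Its characteristic polynomial (trace, determinant of M give the coefficients) is
  p(λ) = det(λ I - M) = λ^2 - 51λ + 289.
For λ^2 - 51λ + 289 the discriminant is 1445. It is nonnegative but not a perfect square, so the roots are real and irrational: λ = (51 ± sqrt(1445))/2 ≈ 44.5066, 6.4934.
So the eigenvalues of A^T A are ≈ 6.4934, 44.5066 (all ≥ 0, as they must be for A^T A). The largest is λ_max = (51 + sqrt(1445))/2 ≈ 44.5066, hence ||A||_2 = sqrt(λ_max) = sqrt((51 + sqrt(1445))/2) ≈ 6.6713.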